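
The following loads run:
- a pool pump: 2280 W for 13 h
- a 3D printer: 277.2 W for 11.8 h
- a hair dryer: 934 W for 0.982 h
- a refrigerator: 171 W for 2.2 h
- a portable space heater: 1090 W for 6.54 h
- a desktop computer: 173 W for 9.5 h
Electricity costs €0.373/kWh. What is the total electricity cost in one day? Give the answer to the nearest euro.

pool pump: 2280 W × 13 h = 29,640 Wh = 29.64 kWh
3D printer: 277.2 W × 11.8 h = 3,271 Wh = 3.271 kWh
hair dryer: 934 W × 0.982 h = 917 Wh = 0.9172 kWh
refrigerator: 171 W × 2.2 h = 376 Wh = 0.3762 kWh
portable space heater: 1090 W × 6.54 h = 7,129 Wh = 7.129 kWh
desktop computer: 173 W × 9.5 h = 1,644 Wh = 1.643 kWh
Total energy = 29.64 + 3.271 + 0.9172 + 0.3762 + 7.129 + 1.643 = 42.98 kWh
Cost = 42.98 kWh × €0.373 = €16.03 ≈ €16

€16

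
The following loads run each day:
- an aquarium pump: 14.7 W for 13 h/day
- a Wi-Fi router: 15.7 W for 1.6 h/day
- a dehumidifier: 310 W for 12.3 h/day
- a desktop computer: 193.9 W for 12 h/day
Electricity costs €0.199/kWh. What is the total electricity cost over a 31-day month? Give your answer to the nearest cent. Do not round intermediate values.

€39.21

aquarium pump: 14.7 W × 13 h × 31 d = 5,924 Wh = 5.924 kWh
Wi-Fi router: 15.7 W × 1.6 h × 31 d = 779 Wh = 0.7787 kWh
dehumidifier: 310 W × 12.3 h × 31 d = 118,203 Wh = 118.2 kWh
desktop computer: 193.9 W × 12 h × 31 d = 72,131 Wh = 72.13 kWh
Total energy = 5.924 + 0.7787 + 118.2 + 72.13 = 197 kWh
Cost = 197 kWh × €0.199 = €39.21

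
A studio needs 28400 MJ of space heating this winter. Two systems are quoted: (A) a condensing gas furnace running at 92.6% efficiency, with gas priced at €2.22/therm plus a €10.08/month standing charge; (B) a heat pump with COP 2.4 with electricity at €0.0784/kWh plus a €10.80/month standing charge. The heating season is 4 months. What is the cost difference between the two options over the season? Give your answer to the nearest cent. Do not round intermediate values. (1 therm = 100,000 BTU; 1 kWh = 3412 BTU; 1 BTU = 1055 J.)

Heat load = 28400 MJ = 28,400,000,000 J / 1055 = 26,919,431 BTU
Gas: input = 26,919,431 / 0.926 = 29,070,660 BTU = 290.7 therm → 290.7 × €2.22 = €645.37; + 4 × €10.08 standing = €685.69
Heat pump: 26,919,431 BTU / 3412 = 7,890 kWh heat; / 2.4 = 3,287 kWh in → × €0.0784 = €257.73; + 4 × €10.80 standing = €300.93
Difference = |€685.69 − €300.93| = €384.76

€384.76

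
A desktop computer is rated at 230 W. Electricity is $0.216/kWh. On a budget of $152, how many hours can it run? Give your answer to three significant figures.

3060 h

Energy budget = $152 / $0.216 per kWh = 703.7 kWh = 703,704 Wh
Runtime = 703,704 Wh / 230 W = 3,060 h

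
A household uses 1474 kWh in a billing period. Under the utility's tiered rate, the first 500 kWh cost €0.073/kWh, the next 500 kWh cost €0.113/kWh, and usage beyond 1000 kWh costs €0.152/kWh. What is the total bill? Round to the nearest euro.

First 500 kWh × €0.073 = €36.50
Next 500 kWh × €0.113 = €56.50
Remaining 474 kWh × €0.152 = €72.05
Total = €165.05 ≈ €165

€165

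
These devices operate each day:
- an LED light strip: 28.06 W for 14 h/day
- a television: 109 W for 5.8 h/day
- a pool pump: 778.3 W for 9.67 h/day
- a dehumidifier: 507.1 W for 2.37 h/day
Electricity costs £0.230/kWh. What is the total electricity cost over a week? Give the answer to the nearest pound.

£16

LED light strip: 28.06 W × 14 h × 7 d = 2,750 Wh = 2.75 kWh
television: 109 W × 5.8 h × 7 d = 4,425 Wh = 4.425 kWh
pool pump: 778.3 W × 9.67 h × 7 d = 52,683 Wh = 52.68 kWh
dehumidifier: 507.1 W × 2.37 h × 7 d = 8,413 Wh = 8.413 kWh
Total energy = 2.75 + 4.425 + 52.68 + 8.413 = 68.27 kWh
Cost = 68.27 kWh × £0.230 = £15.70 ≈ £16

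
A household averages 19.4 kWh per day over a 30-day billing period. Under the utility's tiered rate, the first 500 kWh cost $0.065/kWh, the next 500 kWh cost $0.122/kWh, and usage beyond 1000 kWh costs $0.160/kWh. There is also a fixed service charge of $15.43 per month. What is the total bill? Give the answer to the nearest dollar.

Usage = 19.4 kWh/day × 30 days = 582 kWh
First 500 kWh × $0.065 = $32.50
Next 82 kWh × $0.122 = $10.00
Remaining tier: 0 kWh (not reached)
Energy charge = $42.50; + service $15.43 = $57.93 ≈ $58

$58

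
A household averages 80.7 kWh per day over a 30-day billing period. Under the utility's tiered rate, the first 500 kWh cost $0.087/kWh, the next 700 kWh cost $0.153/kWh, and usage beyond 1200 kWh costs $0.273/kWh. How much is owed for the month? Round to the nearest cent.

Usage = 80.7 kWh/day × 30 days = 2421 kWh
First 500 kWh × $0.087 = $43.50
Next 700 kWh × $0.153 = $107.10
Remaining 1221 kWh × $0.273 = $333.33
Total = $483.93

$483.93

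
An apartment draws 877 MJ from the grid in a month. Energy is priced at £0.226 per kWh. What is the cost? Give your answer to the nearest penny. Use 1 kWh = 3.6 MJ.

877 MJ × (0.27778 kWh/MJ) = 243.6 kWh
Cost = 243.6 kWh × £0.226/kWh = £55.06

£55.06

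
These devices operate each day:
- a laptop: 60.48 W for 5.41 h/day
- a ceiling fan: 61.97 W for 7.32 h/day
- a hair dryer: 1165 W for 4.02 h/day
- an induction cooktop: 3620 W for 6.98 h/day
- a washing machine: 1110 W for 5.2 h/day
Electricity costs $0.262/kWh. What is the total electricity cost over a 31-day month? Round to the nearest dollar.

laptop: 60.48 W × 5.41 h × 31 d = 10,143 Wh = 10.14 kWh
ceiling fan: 61.97 W × 7.32 h × 31 d = 14,062 Wh = 14.06 kWh
hair dryer: 1165 W × 4.02 h × 31 d = 145,182 Wh = 145.2 kWh
induction cooktop: 3620 W × 6.98 h × 31 d = 783,296 Wh = 783.3 kWh
washing machine: 1110 W × 5.2 h × 31 d = 178,932 Wh = 178.9 kWh
Total energy = 10.14 + 14.06 + 145.2 + 783.3 + 178.9 = 1,132 kWh
Cost = 1,132 kWh × $0.262 = $296.48 ≈ $296

$296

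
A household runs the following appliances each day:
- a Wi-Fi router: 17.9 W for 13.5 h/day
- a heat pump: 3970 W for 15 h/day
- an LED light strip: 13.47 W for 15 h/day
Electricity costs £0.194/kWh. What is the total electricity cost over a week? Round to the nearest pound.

£81

Wi-Fi router: 17.9 W × 13.5 h × 7 d = 1,692 Wh = 1.692 kWh
heat pump: 3970 W × 15 h × 7 d = 416,850 Wh = 416.9 kWh
LED light strip: 13.47 W × 15 h × 7 d = 1,414 Wh = 1.414 kWh
Total energy = 1.692 + 416.9 + 1.414 = 420 kWh
Cost = 420 kWh × £0.194 = £81.47 ≈ £81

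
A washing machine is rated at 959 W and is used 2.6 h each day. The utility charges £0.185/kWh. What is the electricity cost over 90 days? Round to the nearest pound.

£42

Energy = 959 W × 2.6 h/day × 90 days = 224,406 Wh = 224.4 kWh
Cost = 224.4 kWh × £0.185/kWh = £41.52 ≈ £42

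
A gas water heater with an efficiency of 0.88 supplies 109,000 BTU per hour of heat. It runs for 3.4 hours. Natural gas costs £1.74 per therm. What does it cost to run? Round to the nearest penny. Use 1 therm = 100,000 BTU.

Heat delivered = 109,000 BTU/h × 3.4 h = 370,600 BTU
Gas input = 370,600 / 0.88 = 421,136 BTU
= 421,136 / 100,000 = 4.211 therm
Cost = 4.211 × £1.74/therm = £7.33

£7.33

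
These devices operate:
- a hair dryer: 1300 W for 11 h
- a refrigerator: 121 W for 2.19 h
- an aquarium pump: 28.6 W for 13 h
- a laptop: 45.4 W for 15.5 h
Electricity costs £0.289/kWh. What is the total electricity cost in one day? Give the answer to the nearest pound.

hair dryer: 1300 W × 11 h = 14,300 Wh = 14.3 kWh
refrigerator: 121 W × 2.19 h = 265 Wh = 0.265 kWh
aquarium pump: 28.6 W × 13 h = 372 Wh = 0.3718 kWh
laptop: 45.4 W × 15.5 h = 704 Wh = 0.7037 kWh
Total energy = 14.3 + 0.265 + 0.3718 + 0.7037 = 15.64 kWh
Cost = 15.64 kWh × £0.289 = £4.52 ≈ £5

£5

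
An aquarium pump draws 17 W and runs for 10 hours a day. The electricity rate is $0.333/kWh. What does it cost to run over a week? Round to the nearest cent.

$0.40

Energy = 17 W × 10 h/day × 7 days = 1,190 Wh = 1.19 kWh
Cost = 1.19 kWh × $0.333/kWh = $0.40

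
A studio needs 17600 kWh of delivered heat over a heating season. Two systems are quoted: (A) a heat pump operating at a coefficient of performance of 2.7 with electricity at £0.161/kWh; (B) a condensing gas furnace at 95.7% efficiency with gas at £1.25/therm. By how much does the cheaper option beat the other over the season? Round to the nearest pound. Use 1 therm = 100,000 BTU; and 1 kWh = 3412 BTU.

Heat load = 17600 kWh × 3412 = 60,051,200 BTU
Gas: input = 60,051,200 / 0.957 = 62,749,425 BTU = 627.5 therm → 627.5 × £1.25 = £784.37
Heat pump: 60,051,200 BTU / 3412 = 17,600 kWh heat; / 2.7 = 6,519 kWh in → × £0.161 = £1,049.48
Difference = |£784.37 − £1,049.48| = £265.11 ≈ £265

£265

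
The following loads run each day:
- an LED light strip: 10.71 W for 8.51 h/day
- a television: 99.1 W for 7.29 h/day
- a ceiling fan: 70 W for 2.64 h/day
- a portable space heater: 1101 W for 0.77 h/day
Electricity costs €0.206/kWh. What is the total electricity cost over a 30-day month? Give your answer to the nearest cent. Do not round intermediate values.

LED light strip: 10.71 W × 8.51 h × 30 d = 2,734 Wh = 2.734 kWh
television: 99.1 W × 7.29 h × 30 d = 21,673 Wh = 21.67 kWh
ceiling fan: 70 W × 2.64 h × 30 d = 5,544 Wh = 5.544 kWh
portable space heater: 1101 W × 0.77 h × 30 d = 25,433 Wh = 25.43 kWh
Total energy = 2.734 + 21.67 + 5.544 + 25.43 = 55.38 kWh
Cost = 55.38 kWh × €0.206 = €11.41

€11.41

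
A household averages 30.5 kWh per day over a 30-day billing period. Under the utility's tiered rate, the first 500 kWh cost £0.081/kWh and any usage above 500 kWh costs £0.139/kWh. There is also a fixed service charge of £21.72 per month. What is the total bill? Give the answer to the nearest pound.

Usage = 30.5 kWh/day × 30 days = 915 kWh
First 500 kWh × £0.081 = £40.50
Remaining 415 kWh × £0.139 = £57.69
Energy charge = £98.19; + service £21.72 = £119.91 ≈ £120

£120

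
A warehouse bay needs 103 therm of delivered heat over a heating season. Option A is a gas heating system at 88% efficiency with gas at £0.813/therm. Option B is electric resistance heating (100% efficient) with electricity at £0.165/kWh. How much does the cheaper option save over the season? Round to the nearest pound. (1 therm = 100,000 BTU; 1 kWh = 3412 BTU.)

Heat load = 103 therm × 100,000 = 10,300,000 BTU
Gas: input = 10,300,000 / 0.88 = 11,704,545 BTU = 117 therm → 117 × £0.813 = £95.16
Electric: 10,300,000 BTU / 3412 = 3,019 kWh → × £0.165 = £498.09
Difference = |£95.16 − £498.09| = £402.94 ≈ £403

£403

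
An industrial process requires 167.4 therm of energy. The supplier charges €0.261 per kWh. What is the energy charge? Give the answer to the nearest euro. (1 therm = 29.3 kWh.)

€1280

167.4 therm × (29.3 kWh/therm) = 4,905 kWh
Cost = 4,905 kWh × €0.261/kWh = €1,280.16 ≈ €1280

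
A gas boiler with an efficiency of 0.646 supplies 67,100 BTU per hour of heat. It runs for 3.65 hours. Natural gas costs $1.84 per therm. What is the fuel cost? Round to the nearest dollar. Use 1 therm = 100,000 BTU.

Heat delivered = 67,100 BTU/h × 3.65 h = 244,915 BTU
Gas input = 244,915 / 0.646 = 379,125 BTU
= 379,125 / 100,000 = 3.791 therm
Cost = 3.791 × $1.84/therm = $6.98 ≈ $7

$7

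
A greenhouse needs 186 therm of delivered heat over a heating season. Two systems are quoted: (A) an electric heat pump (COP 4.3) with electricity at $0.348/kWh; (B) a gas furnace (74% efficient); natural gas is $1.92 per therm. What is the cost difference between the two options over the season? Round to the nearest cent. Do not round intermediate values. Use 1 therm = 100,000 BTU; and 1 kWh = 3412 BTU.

Heat load = 186 therm × 100,000 = 18,600,000 BTU
Gas: input = 18,600,000 / 0.74 = 25,135,135 BTU = 251.4 therm → 251.4 × $1.92 = $482.59
Heat pump: 18,600,000 BTU / 3412 = 5,451 kWh heat; / 4.3 = 1,268 kWh in → × $0.348 = $441.18
Difference = |$482.59 − $441.18| = $41.42

$41.42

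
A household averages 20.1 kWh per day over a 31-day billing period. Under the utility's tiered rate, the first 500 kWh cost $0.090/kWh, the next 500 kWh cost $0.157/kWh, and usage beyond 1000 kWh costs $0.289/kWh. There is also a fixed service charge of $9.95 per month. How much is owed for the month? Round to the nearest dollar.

Usage = 20.1 kWh/day × 31 days = 623.1 kWh
First 500 kWh × $0.090 = $45.00
Next 123.1 kWh × $0.157 = $19.33
Remaining tier: 0 kWh (not reached)
Energy charge = $64.33; + service $9.95 = $74.28 ≈ $74

$74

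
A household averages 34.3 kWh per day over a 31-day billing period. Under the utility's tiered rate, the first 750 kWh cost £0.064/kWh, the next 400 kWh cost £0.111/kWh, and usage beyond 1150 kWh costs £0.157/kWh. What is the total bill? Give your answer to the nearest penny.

£82.78

Usage = 34.3 kWh/day × 31 days = 1063.3 kWh
First 750 kWh × £0.064 = £48.00
Next 313.3 kWh × £0.111 = £34.78
Remaining tier: 0 kWh (not reached)
Total = £82.78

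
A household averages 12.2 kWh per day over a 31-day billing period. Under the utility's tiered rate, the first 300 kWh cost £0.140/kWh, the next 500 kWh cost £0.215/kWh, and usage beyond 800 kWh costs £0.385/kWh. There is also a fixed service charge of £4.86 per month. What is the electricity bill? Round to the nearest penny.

£63.67

Usage = 12.2 kWh/day × 31 days = 378.2 kWh
First 300 kWh × £0.140 = £42.00
Next 78.2 kWh × £0.215 = £16.81
Remaining tier: 0 kWh (not reached)
Energy charge = £58.81; + service £4.86 = £63.67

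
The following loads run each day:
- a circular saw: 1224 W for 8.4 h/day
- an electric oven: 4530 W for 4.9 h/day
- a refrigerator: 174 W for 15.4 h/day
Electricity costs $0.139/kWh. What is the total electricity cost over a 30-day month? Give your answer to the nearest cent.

circular saw: 1224 W × 8.4 h × 30 d = 308,448 Wh = 308.4 kWh
electric oven: 4530 W × 4.9 h × 30 d = 665,910 Wh = 665.9 kWh
refrigerator: 174 W × 15.4 h × 30 d = 80,388 Wh = 80.39 kWh
Total energy = 308.4 + 665.9 + 80.39 = 1,055 kWh
Cost = 1,055 kWh × $0.139 = $146.61

$146.61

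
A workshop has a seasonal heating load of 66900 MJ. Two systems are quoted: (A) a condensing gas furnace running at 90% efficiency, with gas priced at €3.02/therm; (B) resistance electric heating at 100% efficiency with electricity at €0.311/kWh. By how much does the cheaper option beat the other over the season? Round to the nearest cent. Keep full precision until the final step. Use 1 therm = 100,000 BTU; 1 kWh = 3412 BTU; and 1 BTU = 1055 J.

Heat load = 66900 MJ = 66,900,000,000 J / 1055 = 63,412,322 BTU
Gas: input = 63,412,322 / 0.90 = 70,458,136 BTU = 704.6 therm → 704.6 × €3.02 = €2,127.84
Electric: 63,412,322 BTU / 3412 = 18,590 kWh → × €0.311 = €5,779.96
Difference = |€2,127.84 − €5,779.96| = €3,652.13

€3652.13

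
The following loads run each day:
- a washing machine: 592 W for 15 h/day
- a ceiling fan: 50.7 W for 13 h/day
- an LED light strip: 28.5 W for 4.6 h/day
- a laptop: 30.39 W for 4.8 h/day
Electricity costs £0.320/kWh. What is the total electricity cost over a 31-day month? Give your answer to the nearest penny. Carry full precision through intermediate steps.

£97.38

washing machine: 592 W × 15 h × 31 d = 275,280 Wh = 275.3 kWh
ceiling fan: 50.7 W × 13 h × 31 d = 20,432 Wh = 20.43 kWh
LED light strip: 28.5 W × 4.6 h × 31 d = 4,064 Wh = 4.064 kWh
laptop: 30.39 W × 4.8 h × 31 d = 4,522 Wh = 4.522 kWh
Total energy = 275.3 + 20.43 + 4.064 + 4.522 = 304.3 kWh
Cost = 304.3 kWh × £0.320 = £97.38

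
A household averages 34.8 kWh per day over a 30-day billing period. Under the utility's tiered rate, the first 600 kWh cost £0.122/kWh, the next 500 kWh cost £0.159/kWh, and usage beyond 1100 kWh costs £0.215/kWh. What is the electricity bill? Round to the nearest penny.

£143.80

Usage = 34.8 kWh/day × 30 days = 1044 kWh
First 600 kWh × £0.122 = £73.20
Next 444 kWh × £0.159 = £70.60
Remaining tier: 0 kWh (not reached)
Total = £143.80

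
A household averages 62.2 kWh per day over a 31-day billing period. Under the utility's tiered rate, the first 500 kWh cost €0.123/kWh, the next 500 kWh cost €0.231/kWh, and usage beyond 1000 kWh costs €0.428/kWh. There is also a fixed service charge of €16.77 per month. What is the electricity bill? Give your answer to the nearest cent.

Usage = 62.2 kWh/day × 31 days = 1928.2 kWh
First 500 kWh × €0.123 = €61.50
Next 500 kWh × €0.231 = €115.50
Remaining 928.2 kWh × €0.428 = €397.27
Energy charge = €574.27; + service €16.77 = €591.04

€591.04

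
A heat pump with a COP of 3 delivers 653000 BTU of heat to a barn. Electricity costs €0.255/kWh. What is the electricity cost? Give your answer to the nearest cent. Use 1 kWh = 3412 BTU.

€16.27

Heat delivered = 653,000 BTU / 3412 = 191.4 kWh
Electrical input = 191.4 kWh / 3 = 63.79 kWh
Cost = 63.79 × €0.255/kWh = €16.27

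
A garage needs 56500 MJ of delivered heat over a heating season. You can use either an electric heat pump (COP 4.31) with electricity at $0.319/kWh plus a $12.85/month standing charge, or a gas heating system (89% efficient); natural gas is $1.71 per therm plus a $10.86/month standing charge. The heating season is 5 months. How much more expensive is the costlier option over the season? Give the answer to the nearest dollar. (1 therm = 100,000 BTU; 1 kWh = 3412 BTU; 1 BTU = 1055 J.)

$143

Heat load = 56500 MJ = 56,500,000,000 J / 1055 = 53,554,502 BTU
Gas: input = 53,554,502 / 0.89 = 60,173,598 BTU = 601.7 therm → 601.7 × $1.71 = $1,028.97; + 5 × $10.86 standing = $1,083.27
Heat pump: 53,554,502 BTU / 3412 = 15,700 kWh heat; / 4.31 = 3,642 kWh in → × $0.319 = $1,161.72; + 5 × $12.85 standing = $1,225.97
Difference = |$1,083.27 − $1,225.97| = $142.70 ≈ $143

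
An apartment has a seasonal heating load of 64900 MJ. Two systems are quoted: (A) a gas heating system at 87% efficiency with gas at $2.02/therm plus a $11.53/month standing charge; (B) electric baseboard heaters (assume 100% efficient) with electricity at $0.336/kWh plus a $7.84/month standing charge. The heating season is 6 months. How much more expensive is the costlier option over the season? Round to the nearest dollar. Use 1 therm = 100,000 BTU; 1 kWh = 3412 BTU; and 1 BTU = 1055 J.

$4607

Heat load = 64900 MJ = 64,900,000,000 J / 1055 = 61,516,588 BTU
Gas: input = 61,516,588 / 0.87 = 70,708,721 BTU = 707.1 therm → 707.1 × $2.02 = $1,428.32; + 6 × $11.53 standing = $1,497.50
Electric: 61,516,588 BTU / 3412 = 18,030 kWh → × $0.336 = $6,057.91; + 6 × $7.84 standing = $6,104.95
Difference = |$1,497.50 − $6,104.95| = $4,607.45 ≈ $4607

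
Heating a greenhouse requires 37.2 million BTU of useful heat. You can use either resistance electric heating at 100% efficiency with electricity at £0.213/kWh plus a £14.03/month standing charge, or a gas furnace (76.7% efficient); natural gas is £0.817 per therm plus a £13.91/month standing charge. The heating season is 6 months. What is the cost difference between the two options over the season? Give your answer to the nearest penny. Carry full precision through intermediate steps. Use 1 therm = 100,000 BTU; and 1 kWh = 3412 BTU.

£1926.74

Heat load = 37.2 × 10⁶ BTU = 37,200,000 BTU
Gas: input = 37,200,000 / 0.767 = 48,500,652 BTU = 485 therm → 485 × £0.817 = £396.25; + 6 × £13.91 standing = £479.71
Electric: 37,200,000 BTU / 3412 = 10,900 kWh → × £0.213 = £2,322.27; + 6 × £14.03 standing = £2,406.45
Difference = |£479.71 − £2,406.45| = £1,926.74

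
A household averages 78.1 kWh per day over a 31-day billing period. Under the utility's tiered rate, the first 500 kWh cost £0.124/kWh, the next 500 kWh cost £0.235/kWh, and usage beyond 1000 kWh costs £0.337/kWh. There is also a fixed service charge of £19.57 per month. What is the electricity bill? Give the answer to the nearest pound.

£678

Usage = 78.1 kWh/day × 31 days = 2421.1 kWh
First 500 kWh × £0.124 = £62.00
Next 500 kWh × £0.235 = £117.50
Remaining 1421.1 kWh × £0.337 = £478.91
Energy charge = £658.41; + service £19.57 = £677.98 ≈ £678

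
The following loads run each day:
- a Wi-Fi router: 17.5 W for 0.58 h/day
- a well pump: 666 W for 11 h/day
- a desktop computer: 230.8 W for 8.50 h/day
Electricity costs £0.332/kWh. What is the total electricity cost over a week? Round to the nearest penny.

Wi-Fi router: 17.5 W × 0.58 h × 7 d = 71 Wh = 0.07105 kWh
well pump: 666 W × 11 h × 7 d = 51,282 Wh = 51.28 kWh
desktop computer: 230.8 W × 8.50 h × 7 d = 13,733 Wh = 13.73 kWh
Total energy = 0.07105 + 51.28 + 13.73 = 65.09 kWh
Cost = 65.09 kWh × £0.332 = £21.61

£21.61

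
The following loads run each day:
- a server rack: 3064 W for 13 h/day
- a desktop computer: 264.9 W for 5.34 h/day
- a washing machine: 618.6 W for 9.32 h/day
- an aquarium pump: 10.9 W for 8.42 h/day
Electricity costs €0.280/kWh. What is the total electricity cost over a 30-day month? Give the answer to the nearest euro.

server rack: 3064 W × 13 h × 30 d = 1,194,960 Wh = 1,195 kWh
desktop computer: 264.9 W × 5.34 h × 30 d = 42,437 Wh = 42.44 kWh
washing machine: 618.6 W × 9.32 h × 30 d = 172,961 Wh = 173 kWh
aquarium pump: 10.9 W × 8.42 h × 30 d = 2,753 Wh = 2.753 kWh
Total energy = 1,195 + 42.44 + 173 + 2.753 = 1,413 kWh
Cost = 1,413 kWh × €0.280 = €395.67 ≈ €396

€396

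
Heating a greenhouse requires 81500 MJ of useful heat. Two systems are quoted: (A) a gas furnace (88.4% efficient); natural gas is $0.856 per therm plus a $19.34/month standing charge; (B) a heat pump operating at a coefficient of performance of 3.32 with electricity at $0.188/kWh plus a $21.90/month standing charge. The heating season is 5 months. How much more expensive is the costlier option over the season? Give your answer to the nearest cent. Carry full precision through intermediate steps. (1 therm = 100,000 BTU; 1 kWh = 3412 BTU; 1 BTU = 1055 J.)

$546.84

Heat load = 81500 MJ = 81,500,000,000 J / 1055 = 77,251,185 BTU
Gas: input = 77,251,185 / 0.884 = 87,388,218 BTU = 873.9 therm → 873.9 × $0.856 = $748.04; + 5 × $19.34 standing = $844.74
Heat pump: 77,251,185 BTU / 3412 = 22,640 kWh heat; / 3.32 = 6,820 kWh in → × $0.188 = $1,282.08; + 5 × $21.90 standing = $1,391.58
Difference = |$844.74 − $1,391.58| = $546.84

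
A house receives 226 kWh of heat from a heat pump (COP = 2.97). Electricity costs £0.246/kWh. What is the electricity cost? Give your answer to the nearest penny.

Electrical input = 226 kWh / 2.97 = 76.09 kWh
Cost = 76.09 × £0.246/kWh = £18.72

£18.72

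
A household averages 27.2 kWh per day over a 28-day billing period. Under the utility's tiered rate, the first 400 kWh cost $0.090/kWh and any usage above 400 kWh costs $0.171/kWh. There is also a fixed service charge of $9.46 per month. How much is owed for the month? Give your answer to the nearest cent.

$107.29

Usage = 27.2 kWh/day × 28 days = 761.6 kWh
First 400 kWh × $0.090 = $36.00
Remaining 361.6 kWh × $0.171 = $61.83
Energy charge = $97.83; + service $9.46 = $107.29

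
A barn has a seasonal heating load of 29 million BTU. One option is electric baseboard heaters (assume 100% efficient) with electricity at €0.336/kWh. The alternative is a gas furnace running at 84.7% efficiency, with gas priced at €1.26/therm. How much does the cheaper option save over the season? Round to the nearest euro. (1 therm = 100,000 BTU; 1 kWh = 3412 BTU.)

€2424

Heat load = 29 × 10⁶ BTU = 29,000,000 BTU
Gas: input = 29,000,000 / 0.847 = 34,238,489 BTU = 342.4 therm → 342.4 × €1.26 = €431.40
Electric: 29,000,000 BTU / 3412 = 8,499 kWh → × €0.336 = €2,855.80
Difference = |€431.40 − €2,855.80| = €2,424.40 ≈ €2424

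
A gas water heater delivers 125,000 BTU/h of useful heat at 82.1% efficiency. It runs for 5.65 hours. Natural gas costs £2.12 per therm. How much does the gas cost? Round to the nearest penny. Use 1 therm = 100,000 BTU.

Heat delivered = 125,000 BTU/h × 5.65 h = 706,250 BTU
Gas input = 706,250 / 0.821 = 860,231 BTU
= 860,231 / 100,000 = 8.602 therm
Cost = 8.602 × £2.12/therm = £18.24

£18.24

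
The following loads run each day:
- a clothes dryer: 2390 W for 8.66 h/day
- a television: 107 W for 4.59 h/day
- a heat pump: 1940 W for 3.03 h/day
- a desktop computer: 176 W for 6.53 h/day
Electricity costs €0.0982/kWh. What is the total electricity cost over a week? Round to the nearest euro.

€19

clothes dryer: 2390 W × 8.66 h × 7 d = 144,882 Wh = 144.9 kWh
television: 107 W × 4.59 h × 7 d = 3,438 Wh = 3.438 kWh
heat pump: 1940 W × 3.03 h × 7 d = 41,147 Wh = 41.15 kWh
desktop computer: 176 W × 6.53 h × 7 d = 8,045 Wh = 8.045 kWh
Total energy = 144.9 + 3.438 + 41.15 + 8.045 = 197.5 kWh
Cost = 197.5 kWh × €0.0982 = €19.40 ≈ €19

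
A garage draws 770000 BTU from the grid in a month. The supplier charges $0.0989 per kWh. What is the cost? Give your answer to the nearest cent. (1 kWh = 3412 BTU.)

770000 BTU × (0.00029308 kWh/BTU) = 225.7 kWh
Cost = 225.7 kWh × $0.0989/kWh = $22.32

$22.32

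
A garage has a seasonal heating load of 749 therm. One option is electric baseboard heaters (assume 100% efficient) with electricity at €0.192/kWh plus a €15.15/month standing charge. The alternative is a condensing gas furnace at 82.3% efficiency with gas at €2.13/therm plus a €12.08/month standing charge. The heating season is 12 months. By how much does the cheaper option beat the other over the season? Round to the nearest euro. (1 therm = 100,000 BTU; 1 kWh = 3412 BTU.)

€2313

Heat load = 749 therm × 100,000 = 74,900,000 BTU
Gas: input = 74,900,000 / 0.823 = 91,008,505 BTU = 910.1 therm → 910.1 × €2.13 = €1,938.48; + 12 × €12.08 standing = €2,083.44
Electric: 74,900,000 BTU / 3412 = 21,950 kWh → × €0.192 = €4,214.77; + 12 × €15.15 standing = €4,396.57
Difference = |€2,083.44 − €4,396.57| = €2,313.13 ≈ €2313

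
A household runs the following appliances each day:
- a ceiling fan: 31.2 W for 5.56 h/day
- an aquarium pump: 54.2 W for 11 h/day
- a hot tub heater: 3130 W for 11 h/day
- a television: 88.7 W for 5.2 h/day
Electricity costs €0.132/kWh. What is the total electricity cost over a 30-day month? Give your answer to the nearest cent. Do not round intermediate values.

ceiling fan: 31.2 W × 5.56 h × 30 d = 5,204 Wh = 5.204 kWh
aquarium pump: 54.2 W × 11 h × 30 d = 17,886 Wh = 17.89 kWh
hot tub heater: 3130 W × 11 h × 30 d = 1,032,900 Wh = 1,033 kWh
television: 88.7 W × 5.2 h × 30 d = 13,837 Wh = 13.84 kWh
Total energy = 5.204 + 17.89 + 1,033 + 13.84 = 1,070 kWh
Cost = 1,070 kWh × €0.132 = €141.22

€141.22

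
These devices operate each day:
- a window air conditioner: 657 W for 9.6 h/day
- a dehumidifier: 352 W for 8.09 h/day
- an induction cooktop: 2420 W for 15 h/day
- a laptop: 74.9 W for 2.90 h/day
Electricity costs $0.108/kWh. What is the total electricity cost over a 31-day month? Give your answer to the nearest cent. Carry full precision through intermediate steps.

window air conditioner: 657 W × 9.6 h × 31 d = 195,523 Wh = 195.5 kWh
dehumidifier: 352 W × 8.09 h × 31 d = 88,278 Wh = 88.28 kWh
induction cooktop: 2420 W × 15 h × 31 d = 1,125,300 Wh = 1,125 kWh
laptop: 74.9 W × 2.90 h × 31 d = 6,734 Wh = 6.734 kWh
Total energy = 195.5 + 88.28 + 1,125 + 6.734 = 1,416 kWh
Cost = 1,416 kWh × $0.108 = $152.91

$152.91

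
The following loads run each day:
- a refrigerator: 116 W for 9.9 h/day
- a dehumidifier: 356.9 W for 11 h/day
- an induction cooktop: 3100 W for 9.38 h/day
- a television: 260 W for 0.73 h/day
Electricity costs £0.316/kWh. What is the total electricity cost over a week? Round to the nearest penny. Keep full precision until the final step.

refrigerator: 116 W × 9.9 h × 7 d = 8,039 Wh = 8.039 kWh
dehumidifier: 356.9 W × 11 h × 7 d = 27,481 Wh = 27.48 kWh
induction cooktop: 3100 W × 9.38 h × 7 d = 203,546 Wh = 203.5 kWh
television: 260 W × 0.73 h × 7 d = 1,329 Wh = 1.329 kWh
Total energy = 8.039 + 27.48 + 203.5 + 1.329 = 240.4 kWh
Cost = 240.4 kWh × £0.316 = £75.96

£75.96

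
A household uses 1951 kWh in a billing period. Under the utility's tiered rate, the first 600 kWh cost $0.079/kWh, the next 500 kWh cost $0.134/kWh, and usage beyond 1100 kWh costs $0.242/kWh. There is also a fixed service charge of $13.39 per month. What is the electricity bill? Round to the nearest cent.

First 600 kWh × $0.079 = $47.40
Next 500 kWh × $0.134 = $67.00
Remaining 851 kWh × $0.242 = $205.94
Energy charge = $320.34; + service $13.39 = $333.73

$333.73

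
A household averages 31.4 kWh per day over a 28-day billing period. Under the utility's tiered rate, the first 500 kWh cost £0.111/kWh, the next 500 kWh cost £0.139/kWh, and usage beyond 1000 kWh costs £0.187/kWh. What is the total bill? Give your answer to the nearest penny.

Usage = 31.4 kWh/day × 28 days = 879.2 kWh
First 500 kWh × £0.111 = £55.50
Next 379.2 kWh × £0.139 = £52.71
Remaining tier: 0 kWh (not reached)
Total = £108.21

£108.21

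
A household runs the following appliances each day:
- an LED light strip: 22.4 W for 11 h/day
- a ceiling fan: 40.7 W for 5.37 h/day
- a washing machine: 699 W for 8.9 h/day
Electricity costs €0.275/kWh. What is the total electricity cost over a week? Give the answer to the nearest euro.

LED light strip: 22.4 W × 11 h × 7 d = 1,725 Wh = 1.725 kWh
ceiling fan: 40.7 W × 5.37 h × 7 d = 1,530 Wh = 1.53 kWh
washing machine: 699 W × 8.9 h × 7 d = 43,548 Wh = 43.55 kWh
Total energy = 1.725 + 1.53 + 43.55 = 46.8 kWh
Cost = 46.8 kWh × €0.275 = €12.87 ≈ €13

€13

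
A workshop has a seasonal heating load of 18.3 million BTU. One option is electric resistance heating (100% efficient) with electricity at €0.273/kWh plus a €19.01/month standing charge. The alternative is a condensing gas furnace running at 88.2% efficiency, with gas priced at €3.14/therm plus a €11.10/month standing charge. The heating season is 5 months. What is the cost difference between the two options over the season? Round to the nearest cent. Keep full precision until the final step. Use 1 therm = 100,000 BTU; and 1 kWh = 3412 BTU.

Heat load = 18.3 × 10⁶ BTU = 18,300,000 BTU
Gas: input = 18,300,000 / 0.882 = 20,748,299 BTU = 207.5 therm → 207.5 × €3.14 = €651.50; + 5 × €11.10 standing = €707.00
Electric: 18,300,000 BTU / 3412 = 5,363 kWh → × €0.273 = €1,464.21; + 5 × €19.01 standing = €1,559.26
Difference = |€707.00 − €1,559.26| = €852.27

€852.27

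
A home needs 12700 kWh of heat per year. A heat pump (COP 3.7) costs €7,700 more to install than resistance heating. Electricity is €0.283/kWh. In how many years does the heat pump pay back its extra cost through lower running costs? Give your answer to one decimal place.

Resistance: 12700 kWh × €0.283 = €3,594.10/yr
Heat pump: 12700 / 3.7 = 3432 kWh in → × €0.283 = €971.38/yr
Annual savings = €2,622.72
Payback = €7,700 / €2,622.72 = 2.94 years

2.9 years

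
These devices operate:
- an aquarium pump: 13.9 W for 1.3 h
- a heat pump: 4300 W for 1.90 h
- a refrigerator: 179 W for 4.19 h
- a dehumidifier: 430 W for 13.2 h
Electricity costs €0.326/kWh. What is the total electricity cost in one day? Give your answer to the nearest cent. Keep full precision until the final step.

€4.76

aquarium pump: 13.9 W × 1.3 h = 18 Wh = 0.01807 kWh
heat pump: 4300 W × 1.90 h = 8,170 Wh = 8.17 kWh
refrigerator: 179 W × 4.19 h = 750 Wh = 0.75 kWh
dehumidifier: 430 W × 13.2 h = 5,676 Wh = 5.676 kWh
Total energy = 0.01807 + 8.17 + 0.75 + 5.676 = 14.61 kWh
Cost = 14.61 kWh × €0.326 = €4.76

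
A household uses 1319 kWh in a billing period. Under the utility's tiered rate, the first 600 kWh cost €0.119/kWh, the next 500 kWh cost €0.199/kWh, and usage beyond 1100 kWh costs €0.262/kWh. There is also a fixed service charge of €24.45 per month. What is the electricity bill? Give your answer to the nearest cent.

€252.73

First 600 kWh × €0.119 = €71.40
Next 500 kWh × €0.199 = €99.50
Remaining 219 kWh × €0.262 = €57.38
Energy charge = €228.28; + service €24.45 = €252.73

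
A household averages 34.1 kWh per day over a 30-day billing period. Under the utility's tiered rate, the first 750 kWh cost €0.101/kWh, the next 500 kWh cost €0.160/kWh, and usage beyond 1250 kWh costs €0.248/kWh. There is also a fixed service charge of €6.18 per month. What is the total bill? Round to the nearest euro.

Usage = 34.1 kWh/day × 30 days = 1023 kWh
First 750 kWh × €0.101 = €75.75
Next 273 kWh × €0.160 = €43.68
Remaining tier: 0 kWh (not reached)
Energy charge = €119.43; + service €6.18 = €125.61 ≈ €126

€126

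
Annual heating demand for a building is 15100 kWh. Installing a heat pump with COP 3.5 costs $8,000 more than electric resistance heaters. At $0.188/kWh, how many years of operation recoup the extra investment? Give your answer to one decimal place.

3.9 years

Resistance: 15100 kWh × $0.188 = $2,838.80/yr
Heat pump: 15100 / 3.5 = 4314 kWh in → × $0.188 = $811.09/yr
Annual savings = $2,027.71
Payback = $8,000 / $2,027.71 = 3.95 years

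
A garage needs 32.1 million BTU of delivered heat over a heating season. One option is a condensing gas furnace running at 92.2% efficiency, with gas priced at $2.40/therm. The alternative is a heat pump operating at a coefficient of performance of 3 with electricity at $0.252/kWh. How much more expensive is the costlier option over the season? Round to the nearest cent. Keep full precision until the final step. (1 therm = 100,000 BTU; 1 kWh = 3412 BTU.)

Heat load = 32.1 × 10⁶ BTU = 32,100,000 BTU
Gas: input = 32,100,000 / 0.922 = 34,815,618 BTU = 348.2 therm → 348.2 × $2.40 = $835.57
Heat pump: 32,100,000 BTU / 3412 = 9,408 kWh heat; / 3 = 3,136 kWh in → × $0.252 = $790.27
Difference = |$835.57 − $790.27| = $45.31

$45.31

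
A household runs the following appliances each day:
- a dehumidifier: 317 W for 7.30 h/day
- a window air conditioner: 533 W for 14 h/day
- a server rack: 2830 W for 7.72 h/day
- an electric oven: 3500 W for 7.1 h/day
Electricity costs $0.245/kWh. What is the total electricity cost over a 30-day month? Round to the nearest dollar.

$415

dehumidifier: 317 W × 7.30 h × 30 d = 69,423 Wh = 69.42 kWh
window air conditioner: 533 W × 14 h × 30 d = 223,860 Wh = 223.9 kWh
server rack: 2830 W × 7.72 h × 30 d = 655,428 Wh = 655.4 kWh
electric oven: 3500 W × 7.1 h × 30 d = 745,500 Wh = 745.5 kWh
Total energy = 69.42 + 223.9 + 655.4 + 745.5 = 1,694 kWh
Cost = 1,694 kWh × $0.245 = $415.08 ≈ $415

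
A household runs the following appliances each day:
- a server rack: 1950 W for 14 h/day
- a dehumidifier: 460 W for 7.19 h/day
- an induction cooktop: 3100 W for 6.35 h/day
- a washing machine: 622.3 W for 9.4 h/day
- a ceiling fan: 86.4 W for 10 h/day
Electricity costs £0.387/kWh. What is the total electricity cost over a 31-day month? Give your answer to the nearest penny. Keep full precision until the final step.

£683.90

server rack: 1950 W × 14 h × 31 d = 846,300 Wh = 846.3 kWh
dehumidifier: 460 W × 7.19 h × 31 d = 102,529 Wh = 102.5 kWh
induction cooktop: 3100 W × 6.35 h × 31 d = 610,235 Wh = 610.2 kWh
washing machine: 622.3 W × 9.4 h × 31 d = 181,338 Wh = 181.3 kWh
ceiling fan: 86.4 W × 10 h × 31 d = 26,784 Wh = 26.78 kWh
Total energy = 846.3 + 102.5 + 610.2 + 181.3 + 26.78 = 1,767 kWh
Cost = 1,767 kWh × £0.387 = £683.90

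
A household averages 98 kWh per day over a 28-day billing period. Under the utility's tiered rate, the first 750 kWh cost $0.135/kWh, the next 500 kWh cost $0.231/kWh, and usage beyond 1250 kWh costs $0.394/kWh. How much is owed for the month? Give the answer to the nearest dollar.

Usage = 98 kWh/day × 28 days = 2744 kWh
First 750 kWh × $0.135 = $101.25
Next 500 kWh × $0.231 = $115.50
Remaining 1494 kWh × $0.394 = $588.64
Total = $805.39 ≈ $805

$805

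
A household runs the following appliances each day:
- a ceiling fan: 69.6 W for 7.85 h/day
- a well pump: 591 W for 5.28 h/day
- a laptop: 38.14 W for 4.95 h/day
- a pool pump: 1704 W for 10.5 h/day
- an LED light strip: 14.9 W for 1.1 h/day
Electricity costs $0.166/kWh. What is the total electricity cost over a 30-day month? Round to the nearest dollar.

ceiling fan: 69.6 W × 7.85 h × 30 d = 16,391 Wh = 16.39 kWh
well pump: 591 W × 5.28 h × 30 d = 93,614 Wh = 93.61 kWh
laptop: 38.14 W × 4.95 h × 30 d = 5,664 Wh = 5.664 kWh
pool pump: 1704 W × 10.5 h × 30 d = 536,760 Wh = 536.8 kWh
LED light strip: 14.9 W × 1.1 h × 30 d = 492 Wh = 0.4917 kWh
Total energy = 16.39 + 93.61 + 5.664 + 536.8 + 0.4917 = 652.9 kWh
Cost = 652.9 kWh × $0.166 = $108.38 ≈ $108

$108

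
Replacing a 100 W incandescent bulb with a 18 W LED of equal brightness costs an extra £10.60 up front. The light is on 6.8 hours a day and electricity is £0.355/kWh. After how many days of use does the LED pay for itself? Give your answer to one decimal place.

53.5 days

Power saved = 100 − 18 = 82 W
Daily energy saved = 82 W × 6.8 h = 557.6 Wh = 0.5576 kWh
Daily savings = 0.5576 × £0.355 = £0.1979
Payback = £10.60 / £0.1979 per day = 53.55 days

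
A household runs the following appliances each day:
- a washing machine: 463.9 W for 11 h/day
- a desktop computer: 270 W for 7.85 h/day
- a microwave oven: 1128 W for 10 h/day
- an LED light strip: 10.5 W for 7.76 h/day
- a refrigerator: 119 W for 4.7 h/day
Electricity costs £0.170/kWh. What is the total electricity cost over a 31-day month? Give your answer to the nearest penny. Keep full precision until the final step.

£100.88

washing machine: 463.9 W × 11 h × 31 d = 158,190 Wh = 158.2 kWh
desktop computer: 270 W × 7.85 h × 31 d = 65,704 Wh = 65.7 kWh
microwave oven: 1128 W × 10 h × 31 d = 349,680 Wh = 349.7 kWh
LED light strip: 10.5 W × 7.76 h × 31 d = 2,526 Wh = 2.526 kWh
refrigerator: 119 W × 4.7 h × 31 d = 17,338 Wh = 17.34 kWh
Total energy = 158.2 + 65.7 + 349.7 + 2.526 + 17.34 = 593.4 kWh
Cost = 593.4 kWh × £0.170 = £100.88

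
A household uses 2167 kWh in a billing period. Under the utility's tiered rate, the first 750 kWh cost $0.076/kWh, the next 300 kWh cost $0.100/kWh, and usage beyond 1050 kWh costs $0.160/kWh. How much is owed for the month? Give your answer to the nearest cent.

$265.72

First 750 kWh × $0.076 = $57.00
Next 300 kWh × $0.100 = $30.00
Remaining 1117 kWh × $0.160 = $178.72
Total = $265.72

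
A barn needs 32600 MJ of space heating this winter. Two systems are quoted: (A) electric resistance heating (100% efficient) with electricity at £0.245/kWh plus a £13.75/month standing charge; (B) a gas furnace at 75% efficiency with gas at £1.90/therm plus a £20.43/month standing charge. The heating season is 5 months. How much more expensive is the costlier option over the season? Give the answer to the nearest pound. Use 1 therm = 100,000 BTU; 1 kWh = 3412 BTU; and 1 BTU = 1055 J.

Heat load = 32600 MJ = 32,600,000,000 J / 1055 = 30,900,474 BTU
Gas: input = 30,900,474 / 0.75 = 41,200,632 BTU = 412 therm → 412 × £1.90 = £782.81; + 5 × £20.43 standing = £884.96
Electric: 30,900,474 BTU / 3412 = 9,056 kWh → × £0.245 = £2,218.82; + 5 × £13.75 standing = £2,287.57
Difference = |£884.96 − £2,287.57| = £1,402.61 ≈ £1403

£1403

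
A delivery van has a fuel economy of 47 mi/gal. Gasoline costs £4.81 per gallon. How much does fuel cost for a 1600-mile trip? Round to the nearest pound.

£164

Fuel = 1600 mi / 47 mpg = 34.04 gal
Cost = 34.04 gal × £4.81/gal = £163.74 ≈ £164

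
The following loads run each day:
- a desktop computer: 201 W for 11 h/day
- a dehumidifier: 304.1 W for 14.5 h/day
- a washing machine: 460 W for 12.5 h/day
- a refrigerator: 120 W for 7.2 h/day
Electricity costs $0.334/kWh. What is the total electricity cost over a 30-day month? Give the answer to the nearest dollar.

$133

desktop computer: 201 W × 11 h × 30 d = 66,330 Wh = 66.33 kWh
dehumidifier: 304.1 W × 14.5 h × 30 d = 132,284 Wh = 132.3 kWh
washing machine: 460 W × 12.5 h × 30 d = 172,500 Wh = 172.5 kWh
refrigerator: 120 W × 7.2 h × 30 d = 25,920 Wh = 25.92 kWh
Total energy = 66.33 + 132.3 + 172.5 + 25.92 = 397 kWh
Cost = 397 kWh × $0.334 = $132.61 ≈ $133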